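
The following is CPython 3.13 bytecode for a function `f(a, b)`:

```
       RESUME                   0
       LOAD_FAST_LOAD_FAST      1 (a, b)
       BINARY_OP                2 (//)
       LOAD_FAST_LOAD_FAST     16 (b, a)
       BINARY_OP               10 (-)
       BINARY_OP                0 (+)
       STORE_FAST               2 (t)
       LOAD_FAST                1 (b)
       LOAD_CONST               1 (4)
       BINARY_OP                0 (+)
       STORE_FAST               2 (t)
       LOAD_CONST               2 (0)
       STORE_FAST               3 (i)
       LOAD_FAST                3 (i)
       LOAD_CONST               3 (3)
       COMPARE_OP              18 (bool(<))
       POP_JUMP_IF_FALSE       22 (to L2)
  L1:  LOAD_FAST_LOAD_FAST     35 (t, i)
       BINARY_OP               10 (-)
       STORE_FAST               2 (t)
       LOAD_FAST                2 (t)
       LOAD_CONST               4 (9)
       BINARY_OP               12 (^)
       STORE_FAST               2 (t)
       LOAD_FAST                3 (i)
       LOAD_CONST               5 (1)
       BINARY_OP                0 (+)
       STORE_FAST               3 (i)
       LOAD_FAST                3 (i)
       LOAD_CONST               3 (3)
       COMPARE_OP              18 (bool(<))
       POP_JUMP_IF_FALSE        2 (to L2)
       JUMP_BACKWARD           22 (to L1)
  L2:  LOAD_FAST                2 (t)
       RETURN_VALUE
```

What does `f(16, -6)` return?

-12

LOAD_FAST_LOAD_FAST a,b → push 16,-6. Stack: [16, -6]
BINARY_OP // → 16 // -6 = -3. Stack: [-3]
LOAD_FAST_LOAD_FAST b,a → push -6,16. Stack: [-3, -6, 16]
BINARY_OP - → -6 - 16 = -22. Stack: [-3, -22]
BINARY_OP + → -3 + -22 = -25. Stack: [-25]
STORE_FAST t → t=-25. Stack: []
LOAD_FAST b → push -6. Stack: [-6]
LOAD_CONST → push 4. Stack: [-6, 4]
BINARY_OP + → -6 + 4 = -2. Stack: [-2]
STORE_FAST t → t=-2. Stack: []
LOAD_CONST → push 0. Stack: [0]
STORE_FAST i → i=0. Stack: []
LOAD_FAST i → push 0. Stack: [0]
LOAD_CONST → push 3. Stack: [0, 3]
COMPARE_OP bool(<) → 0 vs 3 = True. Stack: [True]
POP_JUMP_IF_FALSE → pop True; no jump. Stack: []
LOAD_FAST_LOAD_FAST t,i → push -2,0. Stack: [-2, 0]
BINARY_OP - → -2 - 0 = -2. Stack: [-2]
STORE_FAST t → t=-2. Stack: []
LOAD_FAST t → push -2. Stack: [-2]
LOAD_CONST → push 9. Stack: [-2, 9]
BINARY_OP ^ → -2 ^ 9 = -9. Stack: [-9]
STORE_FAST t → t=-9. Stack: []
LOAD_FAST i → push 0. Stack: [0]
LOAD_CONST → push 1. Stack: [0, 1]
BINARY_OP + → 0 + 1 = 1. Stack: [1]
STORE_FAST i → i=1. Stack: []
LOAD_FAST i → push 1. Stack: [1]
LOAD_CONST → push 3. Stack: [1, 3]
COMPARE_OP bool(<) → 1 vs 3 = True. Stack: [True]
POP_JUMP_IF_FALSE → pop True; no jump. Stack: []
LOAD_FAST_LOAD_FAST t,i → push -9,1. Stack: [-9, 1]
BINARY_OP - → -9 - 1 = -10. Stack: [-10]
STORE_FAST t → t=-10. Stack: []
LOAD_FAST t → push -10. Stack: [-10]
LOAD_CONST → push 9. Stack: [-10, 9]
BINARY_OP ^ → -10 ^ 9 = -1. Stack: [-1]
STORE_FAST t → t=-1. Stack: []
LOAD_FAST i → push 1. Stack: [1]
LOAD_CONST → push 1. Stack: [1, 1]
BINARY_OP + → 1 + 1 = 2. Stack: [2]
STORE_FAST i → i=2. Stack: []
LOAD_FAST i → push 2. Stack: [2]
LOAD_CONST → push 3. Stack: [2, 3]
COMPARE_OP bool(<) → 2 vs 3 = True. Stack: [True]
POP_JUMP_IF_FALSE → pop True; no jump. Stack: []
LOAD_FAST_LOAD_FAST t,i → push -1,2. Stack: [-1, 2]
BINARY_OP - → -1 - 2 = -3. Stack: [-3]
STORE_FAST t → t=-3. Stack: []
LOAD_FAST t → push -3. Stack: [-3]
LOAD_CONST → push 9. Stack: [-3, 9]
BINARY_OP ^ → -3 ^ 9 = -12. Stack: [-12]
STORE_FAST t → t=-12. Stack: []
LOAD_FAST i → push 2. Stack: [2]
LOAD_CONST → push 1. Stack: [2, 1]
BINARY_OP + → 2 + 1 = 3. Stack: [3]
STORE_FAST i → i=3. Stack: []
LOAD_FAST i → push 3. Stack: [3]
LOAD_CONST → push 3. Stack: [3, 3]
COMPARE_OP bool(<) → 3 vs 3 = False. Stack: [False]
POP_JUMP_IF_FALSE → pop False; jump. Stack: []
LOAD_FAST t → push -12. Stack: [-12]
RETURN_VALUE → return -12.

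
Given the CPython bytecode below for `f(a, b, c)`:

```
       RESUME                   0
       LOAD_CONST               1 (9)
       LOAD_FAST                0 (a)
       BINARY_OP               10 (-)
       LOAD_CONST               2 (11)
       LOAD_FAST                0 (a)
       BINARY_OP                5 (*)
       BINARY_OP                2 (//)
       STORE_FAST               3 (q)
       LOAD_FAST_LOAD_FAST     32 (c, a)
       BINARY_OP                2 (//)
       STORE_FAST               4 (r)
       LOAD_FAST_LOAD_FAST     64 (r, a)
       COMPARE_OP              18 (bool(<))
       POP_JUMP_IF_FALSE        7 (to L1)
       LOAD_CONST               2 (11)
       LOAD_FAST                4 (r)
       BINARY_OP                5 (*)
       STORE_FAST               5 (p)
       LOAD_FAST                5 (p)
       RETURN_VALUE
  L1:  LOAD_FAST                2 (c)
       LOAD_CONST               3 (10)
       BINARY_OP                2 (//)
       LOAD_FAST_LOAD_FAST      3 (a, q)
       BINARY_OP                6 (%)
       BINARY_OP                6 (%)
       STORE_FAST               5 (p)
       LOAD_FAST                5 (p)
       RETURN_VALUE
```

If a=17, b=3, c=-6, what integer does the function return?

-11

LOAD_CONST → push 9. Stack: [9]
LOAD_FAST a → push 17. Stack: [9, 17]
BINARY_OP - → 9 - 17 = -8. Stack: [-8]
LOAD_CONST → push 11. Stack: [-8, 11]
LOAD_FAST a → push 17. Stack: [-8, 11, 17]
BINARY_OP * → 11 * 17 = 187. Stack: [-8, 187]
BINARY_OP // → -8 // 187 = -1. Stack: [-1]
STORE_FAST q → q=-1. Stack: []
LOAD_FAST_LOAD_FAST c,a → push -6,17. Stack: [-6, 17]
BINARY_OP // → -6 // 17 = -1. Stack: [-1]
STORE_FAST r → r=-1. Stack: []
LOAD_FAST_LOAD_FAST r,a → push -1,17. Stack: [-1, 17]
COMPARE_OP bool(<) → -1 vs 17 = True. Stack: [True]
POP_JUMP_IF_FALSE → pop True; no jump. Stack: []
LOAD_CONST → push 11. Stack: [11]
LOAD_FAST r → push -1. Stack: [11, -1]
BINARY_OP * → 11 * -1 = -11. Stack: [-11]
STORE_FAST p → p=-11. Stack: []
LOAD_FAST p → push -11. Stack: [-11]
RETURN_VALUE → return -11.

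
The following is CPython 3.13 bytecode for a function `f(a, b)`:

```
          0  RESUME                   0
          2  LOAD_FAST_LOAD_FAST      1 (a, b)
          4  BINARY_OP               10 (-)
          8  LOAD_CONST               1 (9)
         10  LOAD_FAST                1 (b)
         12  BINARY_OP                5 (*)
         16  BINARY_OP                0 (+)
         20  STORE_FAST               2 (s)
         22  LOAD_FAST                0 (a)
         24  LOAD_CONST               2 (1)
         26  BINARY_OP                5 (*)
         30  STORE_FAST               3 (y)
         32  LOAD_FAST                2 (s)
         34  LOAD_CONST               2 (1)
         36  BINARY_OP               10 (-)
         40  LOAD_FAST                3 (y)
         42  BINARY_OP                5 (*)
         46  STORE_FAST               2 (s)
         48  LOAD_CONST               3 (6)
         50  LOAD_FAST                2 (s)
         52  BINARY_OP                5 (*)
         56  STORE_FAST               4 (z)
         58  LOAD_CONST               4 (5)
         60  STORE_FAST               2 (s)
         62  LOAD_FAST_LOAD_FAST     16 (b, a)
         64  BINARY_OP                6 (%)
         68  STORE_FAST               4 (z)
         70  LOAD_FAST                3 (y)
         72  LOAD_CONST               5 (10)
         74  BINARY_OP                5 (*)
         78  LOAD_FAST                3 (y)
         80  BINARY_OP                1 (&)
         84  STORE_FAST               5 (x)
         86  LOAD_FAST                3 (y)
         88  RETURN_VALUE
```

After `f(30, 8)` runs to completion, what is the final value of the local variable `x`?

LOAD_FAST_LOAD_FAST a,b → push 30,8. Stack: [30, 8]
BINARY_OP - → 30 - 8 = 22. Stack: [22]
LOAD_CONST → push 9. Stack: [22, 9]
LOAD_FAST b → push 8. Stack: [22, 9, 8]
BINARY_OP * → 9 * 8 = 72. Stack: [22, 72]
BINARY_OP + → 22 + 72 = 94. Stack: [94]
STORE_FAST s → s=94. Stack: []
LOAD_FAST a → push 30. Stack: [30]
LOAD_CONST → push 1. Stack: [30, 1]
BINARY_OP * → 30 * 1 = 30. Stack: [30]
STORE_FAST y → y=30. Stack: []
LOAD_FAST s → push 94. Stack: [94]
LOAD_CONST → push 1. Stack: [94, 1]
BINARY_OP - → 94 - 1 = 93. Stack: [93]
LOAD_FAST y → push 30. Stack: [93, 30]
BINARY_OP * → 93 * 30 = 2790. Stack: [2790]
STORE_FAST s → s=2790. Stack: []
LOAD_CONST → push 6. Stack: [6]
LOAD_FAST s → push 2790. Stack: [6, 2790]
BINARY_OP * → 6 * 2790 = 16740. Stack: [16740]
STORE_FAST z → z=16740. Stack: []
LOAD_CONST → push 5. Stack: [5]
STORE_FAST s → s=5. Stack: []
LOAD_FAST_LOAD_FAST b,a → push 8,30. Stack: [8, 30]
BINARY_OP % → 8 % 30 = 8. Stack: [8]
STORE_FAST z → z=8. Stack: []
LOAD_FAST y → push 30. Stack: [30]
LOAD_CONST → push 10. Stack: [30, 10]
BINARY_OP * → 30 * 10 = 300. Stack: [300]
LOAD_FAST y → push 30. Stack: [300, 30]
BINARY_OP & → 300 & 30 = 12. Stack: [12]
STORE_FAST x → x=12. Stack: []
LOAD_FAST y → push 30. Stack: [30]
RETURN_VALUE → return 30.

12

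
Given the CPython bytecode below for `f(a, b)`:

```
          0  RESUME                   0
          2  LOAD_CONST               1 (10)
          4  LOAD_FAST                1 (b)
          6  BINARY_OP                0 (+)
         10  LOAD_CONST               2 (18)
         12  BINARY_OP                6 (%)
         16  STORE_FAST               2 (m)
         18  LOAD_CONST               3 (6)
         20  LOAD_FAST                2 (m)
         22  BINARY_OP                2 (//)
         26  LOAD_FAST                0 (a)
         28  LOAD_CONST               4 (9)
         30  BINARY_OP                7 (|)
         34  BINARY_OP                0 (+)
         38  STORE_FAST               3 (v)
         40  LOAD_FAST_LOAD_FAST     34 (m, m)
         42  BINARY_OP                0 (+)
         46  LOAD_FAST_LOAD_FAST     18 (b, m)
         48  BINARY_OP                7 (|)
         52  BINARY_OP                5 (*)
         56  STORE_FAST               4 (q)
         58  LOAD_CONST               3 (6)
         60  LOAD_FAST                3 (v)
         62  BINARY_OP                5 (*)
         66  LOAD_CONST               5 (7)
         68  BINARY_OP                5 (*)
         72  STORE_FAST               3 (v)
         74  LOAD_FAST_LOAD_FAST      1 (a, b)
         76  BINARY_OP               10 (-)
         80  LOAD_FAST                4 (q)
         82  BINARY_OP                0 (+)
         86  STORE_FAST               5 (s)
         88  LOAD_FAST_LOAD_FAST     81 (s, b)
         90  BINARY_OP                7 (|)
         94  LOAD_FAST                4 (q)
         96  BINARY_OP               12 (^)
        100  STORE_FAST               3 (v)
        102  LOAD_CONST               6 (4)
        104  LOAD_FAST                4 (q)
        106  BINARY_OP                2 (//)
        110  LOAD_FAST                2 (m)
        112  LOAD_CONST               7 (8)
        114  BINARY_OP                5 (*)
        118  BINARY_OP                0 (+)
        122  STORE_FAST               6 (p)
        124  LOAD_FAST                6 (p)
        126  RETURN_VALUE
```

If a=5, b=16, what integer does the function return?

64

LOAD_CONST → push 10. Stack: [10]
LOAD_FAST b → push 16. Stack: [10, 16]
BINARY_OP + → 10 + 16 = 26. Stack: [26]
LOAD_CONST → push 18. Stack: [26, 18]
BINARY_OP % → 26 % 18 = 8. Stack: [8]
STORE_FAST m → m=8. Stack: []
LOAD_CONST → push 6. Stack: [6]
LOAD_FAST m → push 8. Stack: [6, 8]
BINARY_OP // → 6 // 8 = 0. Stack: [0]
LOAD_FAST a → push 5. Stack: [0, 5]
LOAD_CONST → push 9. Stack: [0, 5, 9]
BINARY_OP | → 5 | 9 = 13. Stack: [0, 13]
BINARY_OP + → 0 + 13 = 13. Stack: [13]
STORE_FAST v → v=13. Stack: []
LOAD_FAST_LOAD_FAST m,m → push 8,8. Stack: [8, 8]
BINARY_OP + → 8 + 8 = 16. Stack: [16]
LOAD_FAST_LOAD_FAST b,m → push 16,8. Stack: [16, 16, 8]
BINARY_OP | → 16 | 8 = 24. Stack: [16, 24]
BINARY_OP * → 16 * 24 = 384. Stack: [384]
STORE_FAST q → q=384. Stack: []
LOAD_CONST → push 6. Stack: [6]
LOAD_FAST v → push 13. Stack: [6, 13]
BINARY_OP * → 6 * 13 = 78. Stack: [78]
LOAD_CONST → push 7. Stack: [78, 7]
BINARY_OP * → 78 * 7 = 546. Stack: [546]
STORE_FAST v → v=546. Stack: []
LOAD_FAST_LOAD_FAST a,b → push 5,16. Stack: [5, 16]
BINARY_OP - → 5 - 16 = -11. Stack: [-11]
LOAD_FAST q → push 384. Stack: [-11, 384]
BINARY_OP + → -11 + 384 = 373. Stack: [373]
STORE_FAST s → s=373. Stack: []
LOAD_FAST_LOAD_FAST s,b → push 373,16. Stack: [373, 16]
BINARY_OP | → 373 | 16 = 373. Stack: [373]
LOAD_FAST q → push 384. Stack: [373, 384]
BINARY_OP ^ → 373 ^ 384 = 245. Stack: [245]
STORE_FAST v → v=245. Stack: []
LOAD_CONST → push 4. Stack: [4]
LOAD_FAST q → push 384. Stack: [4, 384]
BINARY_OP // → 4 // 384 = 0. Stack: [0]
LOAD_FAST m → push 8. Stack: [0, 8]
LOAD_CONST → push 8. Stack: [0, 8, 8]
BINARY_OP * → 8 * 8 = 64. Stack: [0, 64]
BINARY_OP + → 0 + 64 = 64. Stack: [64]
STORE_FAST p → p=64. Stack: []
LOAD_FAST p → push 64. Stack: [64]
RETURN_VALUE → return 64.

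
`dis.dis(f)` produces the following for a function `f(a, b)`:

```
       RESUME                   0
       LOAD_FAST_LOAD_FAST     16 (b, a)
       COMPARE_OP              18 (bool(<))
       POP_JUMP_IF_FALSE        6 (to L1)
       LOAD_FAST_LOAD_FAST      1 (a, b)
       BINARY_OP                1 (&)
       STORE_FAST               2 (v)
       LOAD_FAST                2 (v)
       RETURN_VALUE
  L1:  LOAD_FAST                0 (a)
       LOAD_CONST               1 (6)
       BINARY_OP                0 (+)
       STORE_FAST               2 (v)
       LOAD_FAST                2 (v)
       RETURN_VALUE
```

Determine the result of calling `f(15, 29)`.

LOAD_FAST_LOAD_FAST b,a → push 29,15. Stack: [29, 15]
COMPARE_OP bool(<) → 29 vs 15 = False. Stack: [False]
POP_JUMP_IF_FALSE → pop False; jump. Stack: []
LOAD_FAST a → push 15. Stack: [15]
LOAD_CONST → push 6. Stack: [15, 6]
BINARY_OP + → 15 + 6 = 21. Stack: [21]
STORE_FAST v → v=21. Stack: []
LOAD_FAST v → push 21. Stack: [21]
RETURN_VALUE → return 21.

21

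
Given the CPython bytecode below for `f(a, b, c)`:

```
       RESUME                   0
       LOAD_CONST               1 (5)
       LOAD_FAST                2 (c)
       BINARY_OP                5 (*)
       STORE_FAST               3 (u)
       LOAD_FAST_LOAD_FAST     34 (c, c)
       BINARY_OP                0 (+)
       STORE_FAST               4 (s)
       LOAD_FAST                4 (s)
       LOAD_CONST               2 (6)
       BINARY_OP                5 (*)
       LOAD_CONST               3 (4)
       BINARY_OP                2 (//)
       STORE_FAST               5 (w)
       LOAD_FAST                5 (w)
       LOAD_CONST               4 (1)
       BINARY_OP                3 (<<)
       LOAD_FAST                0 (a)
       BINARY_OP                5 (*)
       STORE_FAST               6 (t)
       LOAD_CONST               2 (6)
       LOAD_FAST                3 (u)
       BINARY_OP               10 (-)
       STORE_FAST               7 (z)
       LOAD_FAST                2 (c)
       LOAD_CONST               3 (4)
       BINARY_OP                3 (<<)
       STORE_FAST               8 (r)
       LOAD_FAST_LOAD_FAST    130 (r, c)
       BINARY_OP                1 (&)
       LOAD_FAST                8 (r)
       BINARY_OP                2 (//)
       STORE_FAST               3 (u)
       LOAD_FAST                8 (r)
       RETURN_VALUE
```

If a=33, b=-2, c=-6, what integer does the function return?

LOAD_CONST → push 5. Stack: [5]
LOAD_FAST c → push -6. Stack: [5, -6]
BINARY_OP * → 5 * -6 = -30. Stack: [-30]
STORE_FAST u → u=-30. Stack: []
LOAD_FAST_LOAD_FAST c,c → push -6,-6. Stack: [-6, -6]
BINARY_OP + → -6 + -6 = -12. Stack: [-12]
STORE_FAST s → s=-12. Stack: []
LOAD_FAST s → push -12. Stack: [-12]
LOAD_CONST → push 6. Stack: [-12, 6]
BINARY_OP * → -12 * 6 = -72. Stack: [-72]
LOAD_CONST → push 4. Stack: [-72, 4]
BINARY_OP // → -72 // 4 = -18. Stack: [-18]
STORE_FAST w → w=-18. Stack: []
LOAD_FAST w → push -18. Stack: [-18]
LOAD_CONST → push 1. Stack: [-18, 1]
BINARY_OP << → -18 << 1 = -36. Stack: [-36]
LOAD_FAST a → push 33. Stack: [-36, 33]
BINARY_OP * → -36 * 33 = -1188. Stack: [-1188]
STORE_FAST t → t=-1188. Stack: []
LOAD_CONST → push 6. Stack: [6]
LOAD_FAST u → push -30. Stack: [6, -30]
BINARY_OP - → 6 - -30 = 36. Stack: [36]
STORE_FAST z → z=36. Stack: []
LOAD_FAST c → push -6. Stack: [-6]
LOAD_CONST → push 4. Stack: [-6, 4]
BINARY_OP << → -6 << 4 = -96. Stack: [-96]
STORE_FAST r → r=-96. Stack: []
LOAD_FAST_LOAD_FAST r,c → push -96,-6. Stack: [-96, -6]
BINARY_OP & → -96 & -6 = -96. Stack: [-96]
LOAD_FAST r → push -96. Stack: [-96, -96]
BINARY_OP // → -96 // -96 = 1. Stack: [1]
STORE_FAST u → u=1. Stack: []
LOAD_FAST r → push -96. Stack: [-96]
RETURN_VALUE → return -96.

-96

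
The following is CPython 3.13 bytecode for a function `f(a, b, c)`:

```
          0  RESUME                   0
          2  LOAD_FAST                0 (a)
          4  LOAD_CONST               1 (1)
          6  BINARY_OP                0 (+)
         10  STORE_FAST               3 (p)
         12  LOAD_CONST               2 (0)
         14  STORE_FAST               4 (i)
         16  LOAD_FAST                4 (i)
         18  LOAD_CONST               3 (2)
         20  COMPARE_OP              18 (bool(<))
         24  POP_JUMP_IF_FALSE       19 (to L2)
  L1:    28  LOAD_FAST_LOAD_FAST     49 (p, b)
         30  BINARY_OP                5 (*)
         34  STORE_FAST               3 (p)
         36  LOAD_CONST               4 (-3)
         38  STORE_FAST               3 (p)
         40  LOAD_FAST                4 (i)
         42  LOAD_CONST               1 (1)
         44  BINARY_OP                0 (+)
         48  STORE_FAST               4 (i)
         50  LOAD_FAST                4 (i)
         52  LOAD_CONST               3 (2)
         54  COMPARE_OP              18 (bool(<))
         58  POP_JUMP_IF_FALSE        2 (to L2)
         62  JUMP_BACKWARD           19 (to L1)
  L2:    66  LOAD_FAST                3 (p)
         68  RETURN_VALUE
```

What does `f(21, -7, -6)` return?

-3

LOAD_FAST a → push 21. Stack: [21]
LOAD_CONST → push 1. Stack: [21, 1]
BINARY_OP + → 21 + 1 = 22. Stack: [22]
STORE_FAST p → p=22. Stack: []
LOAD_CONST → push 0. Stack: [0]
STORE_FAST i → i=0. Stack: []
LOAD_FAST i → push 0. Stack: [0]
LOAD_CONST → push 2. Stack: [0, 2]
COMPARE_OP bool(<) → 0 vs 2 = True. Stack: [True]
POP_JUMP_IF_FALSE → pop True; no jump. Stack: []
LOAD_FAST_LOAD_FAST p,b → push 22,-7. Stack: [22, -7]
BINARY_OP * → 22 * -7 = -154. Stack: [-154]
STORE_FAST p → p=-154. Stack: []
LOAD_CONST → push -3. Stack: [-3]
STORE_FAST p → p=-3. Stack: []
LOAD_FAST i → push 0. Stack: [0]
LOAD_CONST → push 1. Stack: [0, 1]
BINARY_OP + → 0 + 1 = 1. Stack: [1]
STORE_FAST i → i=1. Stack: []
LOAD_FAST i → push 1. Stack: [1]
LOAD_CONST → push 2. Stack: [1, 2]
COMPARE_OP bool(<) → 1 vs 2 = True. Stack: [True]
POP_JUMP_IF_FALSE → pop True; no jump. Stack: []
LOAD_FAST_LOAD_FAST p,b → push -3,-7. Stack: [-3, -7]
BINARY_OP * → -3 * -7 = 21. Stack: [21]
STORE_FAST p → p=21. Stack: []
LOAD_CONST → push -3. Stack: [-3]
STORE_FAST p → p=-3. Stack: []
LOAD_FAST i → push 1. Stack: [1]
LOAD_CONST → push 1. Stack: [1, 1]
BINARY_OP + → 1 + 1 = 2. Stack: [2]
STORE_FAST i → i=2. Stack: []
LOAD_FAST i → push 2. Stack: [2]
LOAD_CONST → push 2. Stack: [2, 2]
COMPARE_OP bool(<) → 2 vs 2 = False. Stack: [False]
POP_JUMP_IF_FALSE → pop False; jump. Stack: []
LOAD_FAST p → push -3. Stack: [-3]
RETURN_VALUE → return -3.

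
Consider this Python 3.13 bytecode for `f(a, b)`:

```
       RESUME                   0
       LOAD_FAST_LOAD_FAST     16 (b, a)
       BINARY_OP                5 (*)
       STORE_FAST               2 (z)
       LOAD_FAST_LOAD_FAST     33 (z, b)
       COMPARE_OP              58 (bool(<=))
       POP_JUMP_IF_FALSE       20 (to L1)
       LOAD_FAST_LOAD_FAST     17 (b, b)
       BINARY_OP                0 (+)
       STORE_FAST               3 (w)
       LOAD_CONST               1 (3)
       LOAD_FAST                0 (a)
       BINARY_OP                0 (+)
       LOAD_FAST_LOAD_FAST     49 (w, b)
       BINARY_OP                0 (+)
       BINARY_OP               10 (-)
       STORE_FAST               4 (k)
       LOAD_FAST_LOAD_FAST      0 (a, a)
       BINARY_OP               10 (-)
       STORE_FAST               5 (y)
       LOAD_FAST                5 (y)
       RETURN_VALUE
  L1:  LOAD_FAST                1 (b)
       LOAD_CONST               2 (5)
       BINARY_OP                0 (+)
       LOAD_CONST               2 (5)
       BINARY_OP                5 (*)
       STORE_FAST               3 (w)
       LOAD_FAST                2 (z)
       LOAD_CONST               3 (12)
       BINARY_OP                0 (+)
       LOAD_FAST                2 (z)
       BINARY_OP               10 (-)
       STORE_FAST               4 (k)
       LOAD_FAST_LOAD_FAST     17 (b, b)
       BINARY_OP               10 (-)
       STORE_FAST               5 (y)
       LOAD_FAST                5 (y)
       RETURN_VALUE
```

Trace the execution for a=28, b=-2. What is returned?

0

LOAD_FAST_LOAD_FAST b,a → push -2,28. Stack: [-2, 28]
BINARY_OP * → -2 * 28 = -56. Stack: [-56]
STORE_FAST z → z=-56. Stack: []
LOAD_FAST_LOAD_FAST z,b → push -56,-2. Stack: [-56, -2]
COMPARE_OP bool(<=) → -56 vs -2 = True. Stack: [True]
POP_JUMP_IF_FALSE → pop True; no jump. Stack: []
LOAD_FAST_LOAD_FAST b,b → push -2,-2. Stack: [-2, -2]
BINARY_OP + → -2 + -2 = -4. Stack: [-4]
STORE_FAST w → w=-4. Stack: []
LOAD_CONST → push 3. Stack: [3]
LOAD_FAST a → push 28. Stack: [3, 28]
BINARY_OP + → 3 + 28 = 31. Stack: [31]
LOAD_FAST_LOAD_FAST w,b → push -4,-2. Stack: [31, -4, -2]
BINARY_OP + → -4 + -2 = -6. Stack: [31, -6]
BINARY_OP - → 31 - -6 = 37. Stack: [37]
STORE_FAST k → k=37. Stack: []
LOAD_FAST_LOAD_FAST a,a → push 28,28. Stack: [28, 28]
BINARY_OP - → 28 - 28 = 0. Stack: [0]
STORE_FAST y → y=0. Stack: []
LOAD_FAST y → push 0. Stack: [0]
RETURN_VALUE → return 0.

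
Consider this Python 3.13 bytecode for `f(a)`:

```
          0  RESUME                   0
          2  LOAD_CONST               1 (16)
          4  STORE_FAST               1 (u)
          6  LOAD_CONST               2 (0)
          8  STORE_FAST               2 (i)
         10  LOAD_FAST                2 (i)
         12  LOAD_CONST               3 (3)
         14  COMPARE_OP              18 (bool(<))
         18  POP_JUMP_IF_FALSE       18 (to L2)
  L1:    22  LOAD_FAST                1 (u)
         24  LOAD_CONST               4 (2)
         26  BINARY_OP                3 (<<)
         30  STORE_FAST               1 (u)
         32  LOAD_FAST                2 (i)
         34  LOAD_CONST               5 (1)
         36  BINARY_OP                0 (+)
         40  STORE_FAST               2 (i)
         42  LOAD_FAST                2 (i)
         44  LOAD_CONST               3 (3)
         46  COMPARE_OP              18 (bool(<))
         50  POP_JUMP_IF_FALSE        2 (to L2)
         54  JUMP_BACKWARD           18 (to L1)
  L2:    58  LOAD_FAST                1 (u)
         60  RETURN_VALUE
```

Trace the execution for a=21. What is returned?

LOAD_CONST → push 16. Stack: [16]
STORE_FAST u → u=16. Stack: []
LOAD_CONST → push 0. Stack: [0]
STORE_FAST i → i=0. Stack: []
LOAD_FAST i → push 0. Stack: [0]
LOAD_CONST → push 3. Stack: [0, 3]
COMPARE_OP bool(<) → 0 vs 3 = True. Stack: [True]
POP_JUMP_IF_FALSE → pop True; no jump. Stack: []
LOAD_FAST u → push 16. Stack: [16]
LOAD_CONST → push 2. Stack: [16, 2]
BINARY_OP << → 16 << 2 = 64. Stack: [64]
STORE_FAST u → u=64. Stack: []
LOAD_FAST i → push 0. Stack: [0]
LOAD_CONST → push 1. Stack: [0, 1]
BINARY_OP + → 0 + 1 = 1. Stack: [1]
STORE_FAST i → i=1. Stack: []
LOAD_FAST i → push 1. Stack: [1]
LOAD_CONST → push 3. Stack: [1, 3]
COMPARE_OP bool(<) → 1 vs 3 = True. Stack: [True]
POP_JUMP_IF_FALSE → pop True; no jump. Stack: []
LOAD_FAST u → push 64. Stack: [64]
LOAD_CONST → push 2. Stack: [64, 2]
BINARY_OP << → 64 << 2 = 256. Stack: [256]
STORE_FAST u → u=256. Stack: []
LOAD_FAST i → push 1. Stack: [1]
LOAD_CONST → push 1. Stack: [1, 1]
BINARY_OP + → 1 + 1 = 2. Stack: [2]
STORE_FAST i → i=2. Stack: []
LOAD_FAST i → push 2. Stack: [2]
LOAD_CONST → push 3. Stack: [2, 3]
COMPARE_OP bool(<) → 2 vs 3 = True. Stack: [True]
POP_JUMP_IF_FALSE → pop True; no jump. Stack: []
LOAD_FAST u → push 256. Stack: [256]
LOAD_CONST → push 2. Stack: [256, 2]
BINARY_OP << → 256 << 2 = 1024. Stack: [1024]
STORE_FAST u → u=1024. Stack: []
LOAD_FAST i → push 2. Stack: [2]
LOAD_CONST → push 1. Stack: [2, 1]
BINARY_OP + → 2 + 1 = 3. Stack: [3]
STORE_FAST i → i=3. Stack: []
LOAD_FAST i → push 3. Stack: [3]
LOAD_CONST → push 3. Stack: [3, 3]
COMPARE_OP bool(<) → 3 vs 3 = False. Stack: [False]
POP_JUMP_IF_FALSE → pop False; jump. Stack: []
LOAD_FAST u → push 1024. Stack: [1024]
RETURN_VALUE → return 1024.

1024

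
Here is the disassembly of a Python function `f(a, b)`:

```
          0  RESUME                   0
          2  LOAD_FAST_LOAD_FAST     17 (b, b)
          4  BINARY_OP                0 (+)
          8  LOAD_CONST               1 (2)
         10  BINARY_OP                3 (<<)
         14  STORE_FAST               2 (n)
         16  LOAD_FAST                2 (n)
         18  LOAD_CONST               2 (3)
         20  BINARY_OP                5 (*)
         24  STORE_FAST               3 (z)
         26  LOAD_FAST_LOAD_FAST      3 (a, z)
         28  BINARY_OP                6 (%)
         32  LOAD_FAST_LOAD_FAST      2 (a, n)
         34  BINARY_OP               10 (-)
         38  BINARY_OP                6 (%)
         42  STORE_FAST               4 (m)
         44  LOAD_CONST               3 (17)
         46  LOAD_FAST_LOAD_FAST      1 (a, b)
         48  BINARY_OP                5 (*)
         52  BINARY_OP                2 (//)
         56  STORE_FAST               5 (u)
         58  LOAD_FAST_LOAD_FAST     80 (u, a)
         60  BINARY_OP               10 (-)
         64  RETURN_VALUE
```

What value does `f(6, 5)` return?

LOAD_FAST_LOAD_FAST b,b → push 5,5. Stack: [5, 5]
BINARY_OP + → 5 + 5 = 10. Stack: [10]
LOAD_CONST → push 2. Stack: [10, 2]
BINARY_OP << → 10 << 2 = 40. Stack: [40]
STORE_FAST n → n=40. Stack: []
LOAD_FAST n → push 40. Stack: [40]
LOAD_CONST → push 3. Stack: [40, 3]
BINARY_OP * → 40 * 3 = 120. Stack: [120]
STORE_FAST z → z=120. Stack: []
LOAD_FAST_LOAD_FAST a,z → push 6,120. Stack: [6, 120]
BINARY_OP % → 6 % 120 = 6. Stack: [6]
LOAD_FAST_LOAD_FAST a,n → push 6,40. Stack: [6, 6, 40]
BINARY_OP - → 6 - 40 = -34. Stack: [6, -34]
BINARY_OP % → 6 % -34 = -28. Stack: [-28]
STORE_FAST m → m=-28. Stack: []
LOAD_CONST → push 17. Stack: [17]
LOAD_FAST_LOAD_FAST a,b → push 6,5. Stack: [17, 6, 5]
BINARY_OP * → 6 * 5 = 30. Stack: [17, 30]
BINARY_OP // → 17 // 30 = 0. Stack: [0]
STORE_FAST u → u=0. Stack: []
LOAD_FAST_LOAD_FAST u,a → push 0,6. Stack: [0, 6]
BINARY_OP - → 0 - 6 = -6. Stack: [-6]
RETURN_VALUE → return -6.

-6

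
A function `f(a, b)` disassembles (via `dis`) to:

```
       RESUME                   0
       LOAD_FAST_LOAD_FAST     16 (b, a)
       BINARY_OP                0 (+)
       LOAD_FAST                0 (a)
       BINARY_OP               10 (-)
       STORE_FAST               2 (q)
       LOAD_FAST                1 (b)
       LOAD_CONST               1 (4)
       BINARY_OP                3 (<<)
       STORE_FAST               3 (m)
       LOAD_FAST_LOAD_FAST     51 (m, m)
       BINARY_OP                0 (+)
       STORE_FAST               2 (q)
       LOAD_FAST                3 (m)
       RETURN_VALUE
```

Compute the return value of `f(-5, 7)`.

112

LOAD_FAST_LOAD_FAST b,a → push 7,-5. Stack: [7, -5]
BINARY_OP + → 7 + -5 = 2. Stack: [2]
LOAD_FAST a → push -5. Stack: [2, -5]
BINARY_OP - → 2 - -5 = 7. Stack: [7]
STORE_FAST q → q=7. Stack: []
LOAD_FAST b → push 7. Stack: [7]
LOAD_CONST → push 4. Stack: [7, 4]
BINARY_OP << → 7 << 4 = 112. Stack: [112]
STORE_FAST m → m=112. Stack: []
LOAD_FAST_LOAD_FAST m,m → push 112,112. Stack: [112, 112]
BINARY_OP + → 112 + 112 = 224. Stack: [224]
STORE_FAST q → q=224. Stack: []
LOAD_FAST m → push 112. Stack: [112]
RETURN_VALUE → return 112.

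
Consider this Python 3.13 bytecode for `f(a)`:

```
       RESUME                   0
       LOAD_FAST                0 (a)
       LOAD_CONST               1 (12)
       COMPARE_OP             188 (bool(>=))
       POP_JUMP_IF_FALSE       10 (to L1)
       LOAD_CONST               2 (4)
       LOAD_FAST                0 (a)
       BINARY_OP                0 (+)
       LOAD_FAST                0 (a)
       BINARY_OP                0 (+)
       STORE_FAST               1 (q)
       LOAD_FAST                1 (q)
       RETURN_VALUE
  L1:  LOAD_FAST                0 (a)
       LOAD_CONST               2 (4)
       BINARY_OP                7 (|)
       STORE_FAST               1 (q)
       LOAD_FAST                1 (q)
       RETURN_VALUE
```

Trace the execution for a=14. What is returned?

32

LOAD_FAST a → push 14. Stack: [14]
LOAD_CONST → push 12. Stack: [14, 12]
COMPARE_OP bool(>=) → 14 vs 12 = True. Stack: [True]
POP_JUMP_IF_FALSE → pop True; no jump. Stack: []
LOAD_CONST → push 4. Stack: [4]
LOAD_FAST a → push 14. Stack: [4, 14]
BINARY_OP + → 4 + 14 = 18. Stack: [18]
LOAD_FAST a → push 14. Stack: [18, 14]
BINARY_OP + → 18 + 14 = 32. Stack: [32]
STORE_FAST q → q=32. Stack: []
LOAD_FAST q → push 32. Stack: [32]
RETURN_VALUE → return 32.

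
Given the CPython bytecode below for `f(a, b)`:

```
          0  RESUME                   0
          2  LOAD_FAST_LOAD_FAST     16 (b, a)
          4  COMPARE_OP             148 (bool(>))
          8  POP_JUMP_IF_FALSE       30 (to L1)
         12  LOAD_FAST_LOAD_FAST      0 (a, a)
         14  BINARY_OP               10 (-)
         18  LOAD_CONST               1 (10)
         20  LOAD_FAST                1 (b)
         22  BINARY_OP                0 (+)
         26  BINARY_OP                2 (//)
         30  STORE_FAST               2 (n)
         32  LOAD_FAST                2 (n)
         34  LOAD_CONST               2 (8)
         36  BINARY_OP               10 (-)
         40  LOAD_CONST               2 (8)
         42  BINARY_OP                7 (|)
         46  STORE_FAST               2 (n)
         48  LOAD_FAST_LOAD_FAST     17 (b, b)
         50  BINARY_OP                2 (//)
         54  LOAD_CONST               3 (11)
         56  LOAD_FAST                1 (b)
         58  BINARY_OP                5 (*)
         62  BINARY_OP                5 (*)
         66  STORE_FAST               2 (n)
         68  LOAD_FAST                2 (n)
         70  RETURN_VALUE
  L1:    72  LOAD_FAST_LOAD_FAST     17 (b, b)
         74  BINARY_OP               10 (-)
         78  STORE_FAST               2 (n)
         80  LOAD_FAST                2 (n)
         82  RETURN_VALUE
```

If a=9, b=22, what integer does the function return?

LOAD_FAST_LOAD_FAST b,a → push 22,9. Stack: [22, 9]
COMPARE_OP bool(>) → 22 vs 9 = True. Stack: [True]
POP_JUMP_IF_FALSE → pop True; no jump. Stack: []
LOAD_FAST_LOAD_FAST a,a → push 9,9. Stack: [9, 9]
BINARY_OP - → 9 - 9 = 0. Stack: [0]
LOAD_CONST → push 10. Stack: [0, 10]
LOAD_FAST b → push 22. Stack: [0, 10, 22]
BINARY_OP + → 10 + 22 = 32. Stack: [0, 32]
BINARY_OP // → 0 // 32 = 0. Stack: [0]
STORE_FAST n → n=0. Stack: []
LOAD_FAST n → push 0. Stack: [0]
LOAD_CONST → push 8. Stack: [0, 8]
BINARY_OP - → 0 - 8 = -8. Stack: [-8]
LOAD_CONST → push 8. Stack: [-8, 8]
BINARY_OP | → -8 | 8 = -8. Stack: [-8]
STORE_FAST n → n=-8. Stack: []
LOAD_FAST_LOAD_FAST b,b → push 22,22. Stack: [22, 22]
BINARY_OP // → 22 // 22 = 1. Stack: [1]
LOAD_CONST → push 11. Stack: [1, 11]
LOAD_FAST b → push 22. Stack: [1, 11, 22]
BINARY_OP * → 11 * 22 = 242. Stack: [1, 242]
BINARY_OP * → 1 * 242 = 242. Stack: [242]
STORE_FAST n → n=242. Stack: []
LOAD_FAST n → push 242. Stack: [242]
RETURN_VALUE → return 242.

242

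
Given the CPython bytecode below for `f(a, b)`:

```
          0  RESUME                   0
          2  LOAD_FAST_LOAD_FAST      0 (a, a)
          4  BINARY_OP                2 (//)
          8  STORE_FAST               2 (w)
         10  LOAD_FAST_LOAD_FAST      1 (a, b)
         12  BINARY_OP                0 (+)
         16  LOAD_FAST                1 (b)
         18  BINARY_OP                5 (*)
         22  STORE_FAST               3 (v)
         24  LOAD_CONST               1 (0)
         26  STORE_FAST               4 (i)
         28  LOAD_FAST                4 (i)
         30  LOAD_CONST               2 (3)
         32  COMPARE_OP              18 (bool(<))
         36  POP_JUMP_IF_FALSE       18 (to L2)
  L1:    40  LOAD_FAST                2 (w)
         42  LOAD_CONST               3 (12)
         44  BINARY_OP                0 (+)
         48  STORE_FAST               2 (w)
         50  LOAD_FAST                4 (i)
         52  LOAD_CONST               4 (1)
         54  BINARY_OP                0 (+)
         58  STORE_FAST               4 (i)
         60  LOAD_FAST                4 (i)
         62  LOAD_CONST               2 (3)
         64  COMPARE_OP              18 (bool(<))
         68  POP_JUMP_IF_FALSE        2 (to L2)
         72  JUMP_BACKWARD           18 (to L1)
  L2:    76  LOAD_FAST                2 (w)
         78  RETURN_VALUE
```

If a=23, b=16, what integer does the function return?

LOAD_FAST_LOAD_FAST a,a → push 23,23. Stack: [23, 23]
BINARY_OP // → 23 // 23 = 1. Stack: [1]
STORE_FAST w → w=1. Stack: []
LOAD_FAST_LOAD_FAST a,b → push 23,16. Stack: [23, 16]
BINARY_OP + → 23 + 16 = 39. Stack: [39]
LOAD_FAST b → push 16. Stack: [39, 16]
BINARY_OP * → 39 * 16 = 624. Stack: [624]
STORE_FAST v → v=624. Stack: []
LOAD_CONST → push 0. Stack: [0]
STORE_FAST i → i=0. Stack: []
LOAD_FAST i → push 0. Stack: [0]
LOAD_CONST → push 3. Stack: [0, 3]
COMPARE_OP bool(<) → 0 vs 3 = True. Stack: [True]
POP_JUMP_IF_FALSE → pop True; no jump. Stack: []
LOAD_FAST w → push 1. Stack: [1]
LOAD_CONST → push 12. Stack: [1, 12]
BINARY_OP + → 1 + 12 = 13. Stack: [13]
STORE_FAST w → w=13. Stack: []
LOAD_FAST i → push 0. Stack: [0]
LOAD_CONST → push 1. Stack: [0, 1]
BINARY_OP + → 0 + 1 = 1. Stack: [1]
STORE_FAST i → i=1. Stack: []
LOAD_FAST i → push 1. Stack: [1]
LOAD_CONST → push 3. Stack: [1, 3]
COMPARE_OP bool(<) → 1 vs 3 = True. Stack: [True]
POP_JUMP_IF_FALSE → pop True; no jump. Stack: []
LOAD_FAST w → push 13. Stack: [13]
LOAD_CONST → push 12. Stack: [13, 12]
BINARY_OP + → 13 + 12 = 25. Stack: [25]
STORE_FAST w → w=25. Stack: []
LOAD_FAST i → push 1. Stack: [1]
LOAD_CONST → push 1. Stack: [1, 1]
BINARY_OP + → 1 + 1 = 2. Stack: [2]
STORE_FAST i → i=2. Stack: []
LOAD_FAST i → push 2. Stack: [2]
LOAD_CONST → push 3. Stack: [2, 3]
COMPARE_OP bool(<) → 2 vs 3 = True. Stack: [True]
POP_JUMP_IF_FALSE → pop True; no jump. Stack: []
LOAD_FAST w → push 25. Stack: [25]
LOAD_CONST → push 12. Stack: [25, 12]
BINARY_OP + → 25 + 12 = 37. Stack: [37]
STORE_FAST w → w=37. Stack: []
LOAD_FAST i → push 2. Stack: [2]
LOAD_CONST → push 1. Stack: [2, 1]
BINARY_OP + → 2 + 1 = 3. Stack: [3]
STORE_FAST i → i=3. Stack: []
LOAD_FAST i → push 3. Stack: [3]
LOAD_CONST → push 3. Stack: [3, 3]
COMPARE_OP bool(<) → 3 vs 3 = False. Stack: [False]
POP_JUMP_IF_FALSE → pop False; jump. Stack: []
LOAD_FAST w → push 37. Stack: [37]
RETURN_VALUE → return 37.

37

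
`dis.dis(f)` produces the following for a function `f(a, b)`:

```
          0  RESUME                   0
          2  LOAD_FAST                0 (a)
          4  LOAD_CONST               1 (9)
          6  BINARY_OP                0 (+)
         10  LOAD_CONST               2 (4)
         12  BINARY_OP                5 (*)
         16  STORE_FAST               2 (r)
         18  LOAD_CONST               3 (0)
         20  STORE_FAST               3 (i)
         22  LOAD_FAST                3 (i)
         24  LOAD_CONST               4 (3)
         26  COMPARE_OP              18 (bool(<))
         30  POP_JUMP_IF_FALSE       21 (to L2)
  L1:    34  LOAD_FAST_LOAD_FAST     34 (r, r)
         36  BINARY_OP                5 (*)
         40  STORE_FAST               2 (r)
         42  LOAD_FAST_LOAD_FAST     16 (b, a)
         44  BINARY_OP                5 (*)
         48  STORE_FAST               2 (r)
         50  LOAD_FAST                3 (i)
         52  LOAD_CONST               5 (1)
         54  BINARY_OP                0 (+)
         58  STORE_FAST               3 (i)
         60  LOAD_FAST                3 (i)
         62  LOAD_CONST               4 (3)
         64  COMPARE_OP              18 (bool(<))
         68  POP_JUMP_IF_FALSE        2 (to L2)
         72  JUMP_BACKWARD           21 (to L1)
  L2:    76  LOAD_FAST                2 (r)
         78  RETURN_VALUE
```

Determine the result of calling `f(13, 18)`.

234

LOAD_FAST a → push 13. Stack: [13]
LOAD_CONST → push 9. Stack: [13, 9]
BINARY_OP + → 13 + 9 = 22. Stack: [22]
LOAD_CONST → push 4. Stack: [22, 4]
BINARY_OP * → 22 * 4 = 88. Stack: [88]
STORE_FAST r → r=88. Stack: []
LOAD_CONST → push 0. Stack: [0]
STORE_FAST i → i=0. Stack: []
LOAD_FAST i → push 0. Stack: [0]
LOAD_CONST → push 3. Stack: [0, 3]
COMPARE_OP bool(<) → 0 vs 3 = True. Stack: [True]
POP_JUMP_IF_FALSE → pop True; no jump. Stack: []
LOAD_FAST_LOAD_FAST r,r → push 88,88. Stack: [88, 88]
BINARY_OP * → 88 * 88 = 7744. Stack: [7744]
STORE_FAST r → r=7744. Stack: []
LOAD_FAST_LOAD_FAST b,a → push 18,13. Stack: [18, 13]
BINARY_OP * → 18 * 13 = 234. Stack: [234]
STORE_FAST r → r=234. Stack: []
LOAD_FAST i → push 0. Stack: [0]
LOAD_CONST → push 1. Stack: [0, 1]
BINARY_OP + → 0 + 1 = 1. Stack: [1]
STORE_FAST i → i=1. Stack: []
LOAD_FAST i → push 1. Stack: [1]
LOAD_CONST → push 3. Stack: [1, 3]
COMPARE_OP bool(<) → 1 vs 3 = True. Stack: [True]
POP_JUMP_IF_FALSE → pop True; no jump. Stack: []
LOAD_FAST_LOAD_FAST r,r → push 234,234. Stack: [234, 234]
BINARY_OP * → 234 * 234 = 54756. Stack: [54756]
STORE_FAST r → r=54756. Stack: []
LOAD_FAST_LOAD_FAST b,a → push 18,13. Stack: [18, 13]
BINARY_OP * → 18 * 13 = 234. Stack: [234]
STORE_FAST r → r=234. Stack: []
LOAD_FAST i → push 1. Stack: [1]
LOAD_CONST → push 1. Stack: [1, 1]
BINARY_OP + → 1 + 1 = 2. Stack: [2]
STORE_FAST i → i=2. Stack: []
LOAD_FAST i → push 2. Stack: [2]
LOAD_CONST → push 3. Stack: [2, 3]
COMPARE_OP bool(<) → 2 vs 3 = True. Stack: [True]
POP_JUMP_IF_FALSE → pop True; no jump. Stack: []
LOAD_FAST_LOAD_FAST r,r → push 234,234. Stack: [234, 234]
BINARY_OP * → 234 * 234 = 54756. Stack: [54756]
STORE_FAST r → r=54756. Stack: []
LOAD_FAST_LOAD_FAST b,a → push 18,13. Stack: [18, 13]
BINARY_OP * → 18 * 13 = 234. Stack: [234]
STORE_FAST r → r=234. Stack: []
LOAD_FAST i → push 2. Stack: [2]
LOAD_CONST → push 1. Stack: [2, 1]
BINARY_OP + → 2 + 1 = 3. Stack: [3]
STORE_FAST i → i=3. Stack: []
LOAD_FAST i → push 3. Stack: [3]
LOAD_CONST → push 3. Stack: [3, 3]
COMPARE_OP bool(<) → 3 vs 3 = False. Stack: [False]
POP_JUMP_IF_FALSE → pop False; jump. Stack: []
LOAD_FAST r → push 234. Stack: [234]
RETURN_VALUE → return 234.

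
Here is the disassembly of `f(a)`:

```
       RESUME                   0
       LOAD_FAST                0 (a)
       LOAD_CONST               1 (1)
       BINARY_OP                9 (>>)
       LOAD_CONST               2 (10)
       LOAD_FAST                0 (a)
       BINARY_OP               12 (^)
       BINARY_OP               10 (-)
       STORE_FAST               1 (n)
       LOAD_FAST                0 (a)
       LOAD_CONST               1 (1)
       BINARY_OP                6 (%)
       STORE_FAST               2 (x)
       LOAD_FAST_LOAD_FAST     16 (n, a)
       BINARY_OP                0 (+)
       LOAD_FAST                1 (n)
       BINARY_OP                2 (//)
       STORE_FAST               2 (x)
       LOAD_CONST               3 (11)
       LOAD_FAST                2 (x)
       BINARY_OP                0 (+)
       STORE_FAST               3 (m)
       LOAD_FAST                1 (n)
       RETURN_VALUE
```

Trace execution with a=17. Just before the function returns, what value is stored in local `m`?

LOAD_FAST a → push 17. Stack: [17]
LOAD_CONST → push 1. Stack: [17, 1]
BINARY_OP >> → 17 >> 1 = 8. Stack: [8]
LOAD_CONST → push 10. Stack: [8, 10]
LOAD_FAST a → push 17. Stack: [8, 10, 17]
BINARY_OP ^ → 10 ^ 17 = 27. Stack: [8, 27]
BINARY_OP - → 8 - 27 = -19. Stack: [-19]
STORE_FAST n → n=-19. Stack: []
LOAD_FAST a → push 17. Stack: [17]
LOAD_CONST → push 1. Stack: [17, 1]
BINARY_OP % → 17 % 1 = 0. Stack: [0]
STORE_FAST x → x=0. Stack: []
LOAD_FAST_LOAD_FAST n,a → push -19,17. Stack: [-19, 17]
BINARY_OP + → -19 + 17 = -2. Stack: [-2]
LOAD_FAST n → push -19. Stack: [-2, -19]
BINARY_OP // → -2 // -19 = 0. Stack: [0]
STORE_FAST x → x=0. Stack: []
LOAD_CONST → push 11. Stack: [11]
LOAD_FAST x → push 0. Stack: [11, 0]
BINARY_OP + → 11 + 0 = 11. Stack: [11]
STORE_FAST m → m=11. Stack: []
LOAD_FAST n → push -19. Stack: [-19]
RETURN_VALUE → return -19.

11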